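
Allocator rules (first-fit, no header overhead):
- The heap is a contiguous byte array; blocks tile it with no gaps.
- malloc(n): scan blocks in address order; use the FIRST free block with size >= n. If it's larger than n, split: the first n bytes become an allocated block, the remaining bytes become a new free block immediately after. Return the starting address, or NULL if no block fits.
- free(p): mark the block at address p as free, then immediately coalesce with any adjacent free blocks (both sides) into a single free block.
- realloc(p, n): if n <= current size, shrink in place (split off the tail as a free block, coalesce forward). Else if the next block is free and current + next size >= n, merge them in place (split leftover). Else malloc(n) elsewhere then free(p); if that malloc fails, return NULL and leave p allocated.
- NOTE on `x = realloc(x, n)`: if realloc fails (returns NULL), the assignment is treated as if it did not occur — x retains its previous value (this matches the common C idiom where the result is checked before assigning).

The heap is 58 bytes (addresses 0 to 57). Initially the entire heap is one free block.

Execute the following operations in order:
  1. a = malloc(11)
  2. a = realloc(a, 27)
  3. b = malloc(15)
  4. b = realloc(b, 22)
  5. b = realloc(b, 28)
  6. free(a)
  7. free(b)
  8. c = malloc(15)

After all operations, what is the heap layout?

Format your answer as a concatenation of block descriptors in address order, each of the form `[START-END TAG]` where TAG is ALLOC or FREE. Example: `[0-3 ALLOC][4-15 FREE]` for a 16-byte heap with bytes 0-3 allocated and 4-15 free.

Answer: [0-14 ALLOC][15-57 FREE]

Derivation:
Op 1: a = malloc(11) -> a = 0; heap: [0-10 ALLOC][11-57 FREE]
Op 2: a = realloc(a, 27) -> a = 0; heap: [0-26 ALLOC][27-57 FREE]
Op 3: b = malloc(15) -> b = 27; heap: [0-26 ALLOC][27-41 ALLOC][42-57 FREE]
Op 4: b = realloc(b, 22) -> b = 27; heap: [0-26 ALLOC][27-48 ALLOC][49-57 FREE]
Op 5: b = realloc(b, 28) -> b = 27; heap: [0-26 ALLOC][27-54 ALLOC][55-57 FREE]
Op 6: free(a) -> (freed a); heap: [0-26 FREE][27-54 ALLOC][55-57 FREE]
Op 7: free(b) -> (freed b); heap: [0-57 FREE]
Op 8: c = malloc(15) -> c = 0; heap: [0-14 ALLOC][15-57 FREE]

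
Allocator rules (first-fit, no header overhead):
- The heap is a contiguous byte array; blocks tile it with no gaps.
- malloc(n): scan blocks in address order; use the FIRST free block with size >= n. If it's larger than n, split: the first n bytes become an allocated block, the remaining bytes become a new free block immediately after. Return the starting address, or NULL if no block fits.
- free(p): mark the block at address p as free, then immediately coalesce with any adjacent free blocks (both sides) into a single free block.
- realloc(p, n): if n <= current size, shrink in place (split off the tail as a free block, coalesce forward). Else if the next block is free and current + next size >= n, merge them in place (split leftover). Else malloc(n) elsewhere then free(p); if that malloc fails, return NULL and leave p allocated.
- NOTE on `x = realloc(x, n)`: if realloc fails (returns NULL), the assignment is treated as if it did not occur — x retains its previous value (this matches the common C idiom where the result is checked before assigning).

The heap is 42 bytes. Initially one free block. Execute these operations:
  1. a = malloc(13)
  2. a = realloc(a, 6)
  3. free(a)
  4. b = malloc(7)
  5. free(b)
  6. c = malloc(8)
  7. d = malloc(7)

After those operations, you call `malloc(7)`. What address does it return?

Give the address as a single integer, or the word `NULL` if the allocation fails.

Op 1: a = malloc(13) -> a = 0; heap: [0-12 ALLOC][13-41 FREE]
Op 2: a = realloc(a, 6) -> a = 0; heap: [0-5 ALLOC][6-41 FREE]
Op 3: free(a) -> (freed a); heap: [0-41 FREE]
Op 4: b = malloc(7) -> b = 0; heap: [0-6 ALLOC][7-41 FREE]
Op 5: free(b) -> (freed b); heap: [0-41 FREE]
Op 6: c = malloc(8) -> c = 0; heap: [0-7 ALLOC][8-41 FREE]
Op 7: d = malloc(7) -> d = 8; heap: [0-7 ALLOC][8-14 ALLOC][15-41 FREE]
malloc(7): first-fit scan over [0-7 ALLOC][8-14 ALLOC][15-41 FREE] -> 15

Answer: 15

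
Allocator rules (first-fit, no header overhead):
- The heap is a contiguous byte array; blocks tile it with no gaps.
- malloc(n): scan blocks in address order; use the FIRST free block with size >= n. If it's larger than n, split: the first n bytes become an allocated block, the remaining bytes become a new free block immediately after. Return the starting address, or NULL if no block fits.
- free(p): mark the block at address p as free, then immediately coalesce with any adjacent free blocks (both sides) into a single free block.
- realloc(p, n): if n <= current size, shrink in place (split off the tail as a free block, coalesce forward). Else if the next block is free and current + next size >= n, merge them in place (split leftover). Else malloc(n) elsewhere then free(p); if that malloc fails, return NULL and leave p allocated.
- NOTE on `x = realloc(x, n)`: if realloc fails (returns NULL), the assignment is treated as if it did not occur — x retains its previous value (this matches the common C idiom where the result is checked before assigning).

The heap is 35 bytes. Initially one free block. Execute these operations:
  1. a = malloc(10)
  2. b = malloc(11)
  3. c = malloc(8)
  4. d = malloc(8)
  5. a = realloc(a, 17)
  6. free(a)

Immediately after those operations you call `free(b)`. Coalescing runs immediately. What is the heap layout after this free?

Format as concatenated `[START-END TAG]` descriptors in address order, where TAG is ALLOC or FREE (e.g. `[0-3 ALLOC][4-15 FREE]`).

Answer: [0-20 FREE][21-28 ALLOC][29-34 FREE]

Derivation:
Op 1: a = malloc(10) -> a = 0; heap: [0-9 ALLOC][10-34 FREE]
Op 2: b = malloc(11) -> b = 10; heap: [0-9 ALLOC][10-20 ALLOC][21-34 FREE]
Op 3: c = malloc(8) -> c = 21; heap: [0-9 ALLOC][10-20 ALLOC][21-28 ALLOC][29-34 FREE]
Op 4: d = malloc(8) -> d = NULL; heap: [0-9 ALLOC][10-20 ALLOC][21-28 ALLOC][29-34 FREE]
Op 5: a = realloc(a, 17) -> NULL (a unchanged); heap: [0-9 ALLOC][10-20 ALLOC][21-28 ALLOC][29-34 FREE]
Op 6: free(a) -> (freed a); heap: [0-9 FREE][10-20 ALLOC][21-28 ALLOC][29-34 FREE]
free(b): b = 10 -> block [10-20 ALLOC]; mark free, coalesce with adjacent free neighbors -> [0-20 FREE][21-28 ALLOC][29-34 FREE]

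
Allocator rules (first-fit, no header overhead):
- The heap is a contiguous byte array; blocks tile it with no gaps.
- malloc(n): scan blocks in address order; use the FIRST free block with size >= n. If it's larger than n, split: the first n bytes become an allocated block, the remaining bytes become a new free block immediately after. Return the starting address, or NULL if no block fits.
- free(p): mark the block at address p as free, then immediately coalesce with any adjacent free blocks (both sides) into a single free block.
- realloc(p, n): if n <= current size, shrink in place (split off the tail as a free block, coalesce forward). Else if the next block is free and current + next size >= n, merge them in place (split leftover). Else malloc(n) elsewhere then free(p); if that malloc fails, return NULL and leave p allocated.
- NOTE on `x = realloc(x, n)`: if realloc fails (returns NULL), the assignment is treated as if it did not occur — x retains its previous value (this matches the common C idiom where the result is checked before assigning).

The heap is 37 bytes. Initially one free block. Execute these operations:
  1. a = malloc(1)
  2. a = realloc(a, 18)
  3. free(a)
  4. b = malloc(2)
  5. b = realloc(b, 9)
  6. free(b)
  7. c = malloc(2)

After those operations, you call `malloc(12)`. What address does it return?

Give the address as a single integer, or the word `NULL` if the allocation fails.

Op 1: a = malloc(1) -> a = 0; heap: [0-0 ALLOC][1-36 FREE]
Op 2: a = realloc(a, 18) -> a = 0; heap: [0-17 ALLOC][18-36 FREE]
Op 3: free(a) -> (freed a); heap: [0-36 FREE]
Op 4: b = malloc(2) -> b = 0; heap: [0-1 ALLOC][2-36 FREE]
Op 5: b = realloc(b, 9) -> b = 0; heap: [0-8 ALLOC][9-36 FREE]
Op 6: free(b) -> (freed b); heap: [0-36 FREE]
Op 7: c = malloc(2) -> c = 0; heap: [0-1 ALLOC][2-36 FREE]
malloc(12): first-fit scan over [0-1 ALLOC][2-36 FREE] -> 2

Answer: 2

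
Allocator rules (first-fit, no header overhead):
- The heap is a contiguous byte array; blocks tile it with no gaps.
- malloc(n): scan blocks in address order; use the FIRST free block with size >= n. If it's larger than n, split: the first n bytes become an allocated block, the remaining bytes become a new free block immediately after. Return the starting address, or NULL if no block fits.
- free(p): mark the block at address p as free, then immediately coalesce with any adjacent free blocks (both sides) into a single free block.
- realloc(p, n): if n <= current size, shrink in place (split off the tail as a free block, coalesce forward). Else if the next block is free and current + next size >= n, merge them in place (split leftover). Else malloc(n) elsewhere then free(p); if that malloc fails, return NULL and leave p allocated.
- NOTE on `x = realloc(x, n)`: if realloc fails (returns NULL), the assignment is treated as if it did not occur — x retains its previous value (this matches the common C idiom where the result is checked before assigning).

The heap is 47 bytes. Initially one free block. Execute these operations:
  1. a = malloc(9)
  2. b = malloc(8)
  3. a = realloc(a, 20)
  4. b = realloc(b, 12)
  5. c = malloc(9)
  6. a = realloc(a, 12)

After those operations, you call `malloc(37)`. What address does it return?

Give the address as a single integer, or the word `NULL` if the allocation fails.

Answer: NULL

Derivation:
Op 1: a = malloc(9) -> a = 0; heap: [0-8 ALLOC][9-46 FREE]
Op 2: b = malloc(8) -> b = 9; heap: [0-8 ALLOC][9-16 ALLOC][17-46 FREE]
Op 3: a = realloc(a, 20) -> a = 17; heap: [0-8 FREE][9-16 ALLOC][17-36 ALLOC][37-46 FREE]
Op 4: b = realloc(b, 12) -> NULL (b unchanged); heap: [0-8 FREE][9-16 ALLOC][17-36 ALLOC][37-46 FREE]
Op 5: c = malloc(9) -> c = 0; heap: [0-8 ALLOC][9-16 ALLOC][17-36 ALLOC][37-46 FREE]
Op 6: a = realloc(a, 12) -> a = 17; heap: [0-8 ALLOC][9-16 ALLOC][17-28 ALLOC][29-46 FREE]
malloc(37): first-fit scan over [0-8 ALLOC][9-16 ALLOC][17-28 ALLOC][29-46 FREE] -> NULL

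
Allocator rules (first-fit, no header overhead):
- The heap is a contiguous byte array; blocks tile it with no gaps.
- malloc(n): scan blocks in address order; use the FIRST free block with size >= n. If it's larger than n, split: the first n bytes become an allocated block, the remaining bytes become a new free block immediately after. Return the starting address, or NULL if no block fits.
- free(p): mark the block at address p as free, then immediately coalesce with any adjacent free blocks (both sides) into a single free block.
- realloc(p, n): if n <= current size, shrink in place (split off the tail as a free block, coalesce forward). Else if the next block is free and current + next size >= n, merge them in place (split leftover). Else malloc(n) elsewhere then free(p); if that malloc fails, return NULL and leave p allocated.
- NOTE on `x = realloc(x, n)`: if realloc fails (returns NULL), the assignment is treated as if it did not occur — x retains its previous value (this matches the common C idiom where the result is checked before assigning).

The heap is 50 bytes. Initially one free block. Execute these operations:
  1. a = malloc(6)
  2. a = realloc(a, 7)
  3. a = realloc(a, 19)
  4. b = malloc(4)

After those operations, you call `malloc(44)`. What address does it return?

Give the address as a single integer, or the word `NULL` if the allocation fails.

Op 1: a = malloc(6) -> a = 0; heap: [0-5 ALLOC][6-49 FREE]
Op 2: a = realloc(a, 7) -> a = 0; heap: [0-6 ALLOC][7-49 FREE]
Op 3: a = realloc(a, 19) -> a = 0; heap: [0-18 ALLOC][19-49 FREE]
Op 4: b = malloc(4) -> b = 19; heap: [0-18 ALLOC][19-22 ALLOC][23-49 FREE]
malloc(44): first-fit scan over [0-18 ALLOC][19-22 ALLOC][23-49 FREE] -> NULL

Answer: NULL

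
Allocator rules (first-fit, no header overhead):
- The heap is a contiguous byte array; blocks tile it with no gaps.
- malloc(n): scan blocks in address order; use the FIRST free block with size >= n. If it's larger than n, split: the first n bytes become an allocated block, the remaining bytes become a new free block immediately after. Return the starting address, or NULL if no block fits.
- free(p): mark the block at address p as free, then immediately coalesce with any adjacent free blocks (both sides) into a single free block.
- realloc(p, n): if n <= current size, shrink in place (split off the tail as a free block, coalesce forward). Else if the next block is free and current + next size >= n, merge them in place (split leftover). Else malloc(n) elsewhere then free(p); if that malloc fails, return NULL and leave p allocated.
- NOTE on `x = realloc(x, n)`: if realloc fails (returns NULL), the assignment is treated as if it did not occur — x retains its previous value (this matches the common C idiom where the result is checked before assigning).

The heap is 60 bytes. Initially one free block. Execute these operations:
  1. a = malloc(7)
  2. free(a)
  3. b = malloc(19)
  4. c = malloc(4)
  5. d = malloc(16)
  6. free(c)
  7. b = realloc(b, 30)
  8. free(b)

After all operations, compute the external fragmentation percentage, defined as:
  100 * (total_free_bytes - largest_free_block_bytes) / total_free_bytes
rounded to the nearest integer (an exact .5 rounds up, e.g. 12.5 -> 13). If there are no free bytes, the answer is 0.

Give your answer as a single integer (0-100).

Answer: 48

Derivation:
Op 1: a = malloc(7) -> a = 0; heap: [0-6 ALLOC][7-59 FREE]
Op 2: free(a) -> (freed a); heap: [0-59 FREE]
Op 3: b = malloc(19) -> b = 0; heap: [0-18 ALLOC][19-59 FREE]
Op 4: c = malloc(4) -> c = 19; heap: [0-18 ALLOC][19-22 ALLOC][23-59 FREE]
Op 5: d = malloc(16) -> d = 23; heap: [0-18 ALLOC][19-22 ALLOC][23-38 ALLOC][39-59 FREE]
Op 6: free(c) -> (freed c); heap: [0-18 ALLOC][19-22 FREE][23-38 ALLOC][39-59 FREE]
Op 7: b = realloc(b, 30) -> NULL (b unchanged); heap: [0-18 ALLOC][19-22 FREE][23-38 ALLOC][39-59 FREE]
Op 8: free(b) -> (freed b); heap: [0-22 FREE][23-38 ALLOC][39-59 FREE]
Free blocks: [23 21] total_free=44 largest=23 -> 100*(44-23)/44 = 2100/44 ≈ 47.727 -> rounds to 48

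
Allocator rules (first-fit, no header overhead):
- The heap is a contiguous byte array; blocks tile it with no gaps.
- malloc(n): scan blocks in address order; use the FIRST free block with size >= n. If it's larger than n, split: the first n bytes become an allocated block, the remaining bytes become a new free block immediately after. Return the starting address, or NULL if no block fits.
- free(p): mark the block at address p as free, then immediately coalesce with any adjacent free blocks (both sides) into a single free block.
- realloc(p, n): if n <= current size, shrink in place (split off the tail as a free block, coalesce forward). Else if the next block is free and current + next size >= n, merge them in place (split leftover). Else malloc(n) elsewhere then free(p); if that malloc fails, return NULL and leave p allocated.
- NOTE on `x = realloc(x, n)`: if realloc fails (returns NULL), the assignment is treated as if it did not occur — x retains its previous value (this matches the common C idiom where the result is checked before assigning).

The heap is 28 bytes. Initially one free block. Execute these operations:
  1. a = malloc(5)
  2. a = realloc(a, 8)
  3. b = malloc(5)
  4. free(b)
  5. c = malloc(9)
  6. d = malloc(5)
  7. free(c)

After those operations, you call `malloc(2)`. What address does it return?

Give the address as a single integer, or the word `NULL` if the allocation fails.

Answer: 8

Derivation:
Op 1: a = malloc(5) -> a = 0; heap: [0-4 ALLOC][5-27 FREE]
Op 2: a = realloc(a, 8) -> a = 0; heap: [0-7 ALLOC][8-27 FREE]
Op 3: b = malloc(5) -> b = 8; heap: [0-7 ALLOC][8-12 ALLOC][13-27 FREE]
Op 4: free(b) -> (freed b); heap: [0-7 ALLOC][8-27 FREE]
Op 5: c = malloc(9) -> c = 8; heap: [0-7 ALLOC][8-16 ALLOC][17-27 FREE]
Op 6: d = malloc(5) -> d = 17; heap: [0-7 ALLOC][8-16 ALLOC][17-21 ALLOC][22-27 FREE]
Op 7: free(c) -> (freed c); heap: [0-7 ALLOC][8-16 FREE][17-21 ALLOC][22-27 FREE]
malloc(2): first-fit scan over [0-7 ALLOC][8-16 FREE][17-21 ALLOC][22-27 FREE] -> 8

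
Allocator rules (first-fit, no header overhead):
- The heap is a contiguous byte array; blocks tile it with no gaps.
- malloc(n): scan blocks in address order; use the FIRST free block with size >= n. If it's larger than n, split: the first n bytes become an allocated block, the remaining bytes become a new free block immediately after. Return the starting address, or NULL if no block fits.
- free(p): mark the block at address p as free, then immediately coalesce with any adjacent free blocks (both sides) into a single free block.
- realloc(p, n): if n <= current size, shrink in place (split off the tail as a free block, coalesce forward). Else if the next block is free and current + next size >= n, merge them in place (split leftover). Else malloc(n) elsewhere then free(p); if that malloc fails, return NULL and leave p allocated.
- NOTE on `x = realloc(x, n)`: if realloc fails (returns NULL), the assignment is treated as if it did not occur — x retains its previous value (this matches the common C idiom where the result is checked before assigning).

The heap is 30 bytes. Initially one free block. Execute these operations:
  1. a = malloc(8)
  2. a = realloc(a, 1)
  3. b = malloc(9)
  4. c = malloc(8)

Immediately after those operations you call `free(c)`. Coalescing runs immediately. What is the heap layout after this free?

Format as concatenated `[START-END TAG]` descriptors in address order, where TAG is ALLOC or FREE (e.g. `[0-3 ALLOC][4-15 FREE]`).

Op 1: a = malloc(8) -> a = 0; heap: [0-7 ALLOC][8-29 FREE]
Op 2: a = realloc(a, 1) -> a = 0; heap: [0-0 ALLOC][1-29 FREE]
Op 3: b = malloc(9) -> b = 1; heap: [0-0 ALLOC][1-9 ALLOC][10-29 FREE]
Op 4: c = malloc(8) -> c = 10; heap: [0-0 ALLOC][1-9 ALLOC][10-17 ALLOC][18-29 FREE]
free(c): c = 10 -> block [10-17 ALLOC]; mark free, coalesce with adjacent free neighbors -> [0-0 ALLOC][1-9 ALLOC][10-29 FREE]

Answer: [0-0 ALLOC][1-9 ALLOC][10-29 FREE]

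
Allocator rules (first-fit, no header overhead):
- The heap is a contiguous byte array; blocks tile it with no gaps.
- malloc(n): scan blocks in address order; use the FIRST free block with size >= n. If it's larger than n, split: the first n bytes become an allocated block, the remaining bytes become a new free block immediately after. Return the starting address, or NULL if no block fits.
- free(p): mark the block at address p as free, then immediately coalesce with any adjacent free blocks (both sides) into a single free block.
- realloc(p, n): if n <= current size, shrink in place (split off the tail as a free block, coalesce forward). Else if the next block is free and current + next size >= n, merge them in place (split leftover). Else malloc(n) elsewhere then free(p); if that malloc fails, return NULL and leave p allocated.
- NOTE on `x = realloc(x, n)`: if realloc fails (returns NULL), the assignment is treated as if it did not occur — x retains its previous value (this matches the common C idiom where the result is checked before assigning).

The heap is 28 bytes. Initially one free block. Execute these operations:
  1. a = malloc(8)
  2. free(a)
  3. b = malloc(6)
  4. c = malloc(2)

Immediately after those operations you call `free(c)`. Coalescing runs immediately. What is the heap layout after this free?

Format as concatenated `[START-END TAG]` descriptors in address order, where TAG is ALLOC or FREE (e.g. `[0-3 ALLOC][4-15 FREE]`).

Answer: [0-5 ALLOC][6-27 FREE]

Derivation:
Op 1: a = malloc(8) -> a = 0; heap: [0-7 ALLOC][8-27 FREE]
Op 2: free(a) -> (freed a); heap: [0-27 FREE]
Op 3: b = malloc(6) -> b = 0; heap: [0-5 ALLOC][6-27 FREE]
Op 4: c = malloc(2) -> c = 6; heap: [0-5 ALLOC][6-7 ALLOC][8-27 FREE]
free(c): c = 6 -> block [6-7 ALLOC]; mark free, coalesce with adjacent free neighbors -> [0-5 ALLOC][6-27 FREE]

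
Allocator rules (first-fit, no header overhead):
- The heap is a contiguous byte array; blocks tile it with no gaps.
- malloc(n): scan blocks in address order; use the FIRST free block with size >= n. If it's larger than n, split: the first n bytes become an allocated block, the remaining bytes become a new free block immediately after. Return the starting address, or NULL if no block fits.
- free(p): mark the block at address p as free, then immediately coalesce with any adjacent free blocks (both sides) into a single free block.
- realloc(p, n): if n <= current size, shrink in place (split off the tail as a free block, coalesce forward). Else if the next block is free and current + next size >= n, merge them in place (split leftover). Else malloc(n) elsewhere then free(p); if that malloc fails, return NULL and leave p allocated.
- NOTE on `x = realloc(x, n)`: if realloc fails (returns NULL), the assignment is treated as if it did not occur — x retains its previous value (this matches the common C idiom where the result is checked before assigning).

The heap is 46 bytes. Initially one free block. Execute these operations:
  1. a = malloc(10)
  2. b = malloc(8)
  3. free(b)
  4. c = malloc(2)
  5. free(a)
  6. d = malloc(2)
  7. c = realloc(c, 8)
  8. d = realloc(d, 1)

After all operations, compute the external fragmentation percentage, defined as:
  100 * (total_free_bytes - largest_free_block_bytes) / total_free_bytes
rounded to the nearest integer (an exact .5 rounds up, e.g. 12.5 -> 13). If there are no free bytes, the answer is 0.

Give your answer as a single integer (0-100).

Answer: 24

Derivation:
Op 1: a = malloc(10) -> a = 0; heap: [0-9 ALLOC][10-45 FREE]
Op 2: b = malloc(8) -> b = 10; heap: [0-9 ALLOC][10-17 ALLOC][18-45 FREE]
Op 3: free(b) -> (freed b); heap: [0-9 ALLOC][10-45 FREE]
Op 4: c = malloc(2) -> c = 10; heap: [0-9 ALLOC][10-11 ALLOC][12-45 FREE]
Op 5: free(a) -> (freed a); heap: [0-9 FREE][10-11 ALLOC][12-45 FREE]
Op 6: d = malloc(2) -> d = 0; heap: [0-1 ALLOC][2-9 FREE][10-11 ALLOC][12-45 FREE]
Op 7: c = realloc(c, 8) -> c = 10; heap: [0-1 ALLOC][2-9 FREE][10-17 ALLOC][18-45 FREE]
Op 8: d = realloc(d, 1) -> d = 0; heap: [0-0 ALLOC][1-9 FREE][10-17 ALLOC][18-45 FREE]
Free blocks: [9 28] total_free=37 largest=28 -> 100*(37-28)/37 = 900/37 ≈ 24.324 -> rounds to 24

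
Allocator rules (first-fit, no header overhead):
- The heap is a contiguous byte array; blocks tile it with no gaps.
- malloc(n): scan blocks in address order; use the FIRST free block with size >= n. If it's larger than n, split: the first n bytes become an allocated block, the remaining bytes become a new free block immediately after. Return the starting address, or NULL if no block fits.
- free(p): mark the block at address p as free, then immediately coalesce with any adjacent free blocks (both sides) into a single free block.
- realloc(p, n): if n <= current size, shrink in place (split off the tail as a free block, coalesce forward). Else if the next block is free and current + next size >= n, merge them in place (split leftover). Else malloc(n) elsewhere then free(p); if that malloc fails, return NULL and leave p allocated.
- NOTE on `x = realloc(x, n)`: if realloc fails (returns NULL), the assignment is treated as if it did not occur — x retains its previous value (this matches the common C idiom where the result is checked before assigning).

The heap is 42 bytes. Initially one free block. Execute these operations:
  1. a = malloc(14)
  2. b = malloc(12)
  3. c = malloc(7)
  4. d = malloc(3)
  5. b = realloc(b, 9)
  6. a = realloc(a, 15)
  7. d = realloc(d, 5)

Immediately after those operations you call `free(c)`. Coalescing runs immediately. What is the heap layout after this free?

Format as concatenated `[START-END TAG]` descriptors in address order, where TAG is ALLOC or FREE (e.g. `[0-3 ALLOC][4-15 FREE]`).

Answer: [0-13 ALLOC][14-22 ALLOC][23-32 FREE][33-37 ALLOC][38-41 FREE]

Derivation:
Op 1: a = malloc(14) -> a = 0; heap: [0-13 ALLOC][14-41 FREE]
Op 2: b = malloc(12) -> b = 14; heap: [0-13 ALLOC][14-25 ALLOC][26-41 FREE]
Op 3: c = malloc(7) -> c = 26; heap: [0-13 ALLOC][14-25 ALLOC][26-32 ALLOC][33-41 FREE]
Op 4: d = malloc(3) -> d = 33; heap: [0-13 ALLOC][14-25 ALLOC][26-32 ALLOC][33-35 ALLOC][36-41 FREE]
Op 5: b = realloc(b, 9) -> b = 14; heap: [0-13 ALLOC][14-22 ALLOC][23-25 FREE][26-32 ALLOC][33-35 ALLOC][36-41 FREE]
Op 6: a = realloc(a, 15) -> NULL (a unchanged); heap: [0-13 ALLOC][14-22 ALLOC][23-25 FREE][26-32 ALLOC][33-35 ALLOC][36-41 FREE]
Op 7: d = realloc(d, 5) -> d = 33; heap: [0-13 ALLOC][14-22 ALLOC][23-25 FREE][26-32 ALLOC][33-37 ALLOC][38-41 FREE]
free(c): c = 26 -> block [26-32 ALLOC]; mark free, coalesce with adjacent free neighbors -> [0-13 ALLOC][14-22 ALLOC][23-32 FREE][33-37 ALLOC][38-41 FREE]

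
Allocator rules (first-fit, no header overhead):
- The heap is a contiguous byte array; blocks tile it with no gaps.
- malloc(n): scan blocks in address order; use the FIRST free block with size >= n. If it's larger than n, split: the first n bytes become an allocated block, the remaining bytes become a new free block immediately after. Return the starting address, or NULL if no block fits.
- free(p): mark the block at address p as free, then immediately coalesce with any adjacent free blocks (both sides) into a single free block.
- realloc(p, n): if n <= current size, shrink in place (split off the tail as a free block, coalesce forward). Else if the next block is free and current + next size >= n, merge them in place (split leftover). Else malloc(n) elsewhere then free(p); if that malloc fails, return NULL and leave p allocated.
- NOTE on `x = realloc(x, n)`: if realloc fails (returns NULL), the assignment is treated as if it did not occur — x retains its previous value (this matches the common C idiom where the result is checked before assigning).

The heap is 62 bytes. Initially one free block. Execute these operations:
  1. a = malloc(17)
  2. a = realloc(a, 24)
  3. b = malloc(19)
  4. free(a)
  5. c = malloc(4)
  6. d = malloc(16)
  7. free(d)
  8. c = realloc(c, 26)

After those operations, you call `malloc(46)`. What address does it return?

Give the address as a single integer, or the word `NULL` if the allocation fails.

Op 1: a = malloc(17) -> a = 0; heap: [0-16 ALLOC][17-61 FREE]
Op 2: a = realloc(a, 24) -> a = 0; heap: [0-23 ALLOC][24-61 FREE]
Op 3: b = malloc(19) -> b = 24; heap: [0-23 ALLOC][24-42 ALLOC][43-61 FREE]
Op 4: free(a) -> (freed a); heap: [0-23 FREE][24-42 ALLOC][43-61 FREE]
Op 5: c = malloc(4) -> c = 0; heap: [0-3 ALLOC][4-23 FREE][24-42 ALLOC][43-61 FREE]
Op 6: d = malloc(16) -> d = 4; heap: [0-3 ALLOC][4-19 ALLOC][20-23 FREE][24-42 ALLOC][43-61 FREE]
Op 7: free(d) -> (freed d); heap: [0-3 ALLOC][4-23 FREE][24-42 ALLOC][43-61 FREE]
Op 8: c = realloc(c, 26) -> NULL (c unchanged); heap: [0-3 ALLOC][4-23 FREE][24-42 ALLOC][43-61 FREE]
malloc(46): first-fit scan over [0-3 ALLOC][4-23 FREE][24-42 ALLOC][43-61 FREE] -> NULL

Answer: NULL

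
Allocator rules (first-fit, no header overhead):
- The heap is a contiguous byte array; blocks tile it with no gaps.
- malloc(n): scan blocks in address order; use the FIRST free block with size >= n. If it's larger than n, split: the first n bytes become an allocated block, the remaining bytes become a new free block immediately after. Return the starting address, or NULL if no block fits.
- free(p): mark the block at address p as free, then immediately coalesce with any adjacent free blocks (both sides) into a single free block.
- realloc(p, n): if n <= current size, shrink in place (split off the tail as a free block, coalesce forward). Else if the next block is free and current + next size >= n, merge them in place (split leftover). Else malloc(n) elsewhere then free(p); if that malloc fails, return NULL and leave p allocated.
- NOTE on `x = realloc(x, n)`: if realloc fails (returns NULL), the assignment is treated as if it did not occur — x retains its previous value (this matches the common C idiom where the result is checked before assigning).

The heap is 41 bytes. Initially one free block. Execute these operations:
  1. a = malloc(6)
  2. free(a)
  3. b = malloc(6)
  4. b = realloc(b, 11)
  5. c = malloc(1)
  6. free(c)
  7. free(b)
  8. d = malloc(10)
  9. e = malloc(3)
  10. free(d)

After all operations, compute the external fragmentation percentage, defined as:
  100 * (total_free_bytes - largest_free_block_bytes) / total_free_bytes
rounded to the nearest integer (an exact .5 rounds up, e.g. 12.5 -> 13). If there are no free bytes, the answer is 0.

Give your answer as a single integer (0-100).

Answer: 26

Derivation:
Op 1: a = malloc(6) -> a = 0; heap: [0-5 ALLOC][6-40 FREE]
Op 2: free(a) -> (freed a); heap: [0-40 FREE]
Op 3: b = malloc(6) -> b = 0; heap: [0-5 ALLOC][6-40 FREE]
Op 4: b = realloc(b, 11) -> b = 0; heap: [0-10 ALLOC][11-40 FREE]
Op 5: c = malloc(1) -> c = 11; heap: [0-10 ALLOC][11-11 ALLOC][12-40 FREE]
Op 6: free(c) -> (freed c); heap: [0-10 ALLOC][11-40 FREE]
Op 7: free(b) -> (freed b); heap: [0-40 FREE]
Op 8: d = malloc(10) -> d = 0; heap: [0-9 ALLOC][10-40 FREE]
Op 9: e = malloc(3) -> e = 10; heap: [0-9 ALLOC][10-12 ALLOC][13-40 FREE]
Op 10: free(d) -> (freed d); heap: [0-9 FREE][10-12 ALLOC][13-40 FREE]
Free blocks: [10 28] total_free=38 largest=28 -> 100*(38-28)/38 = 1000/38 ≈ 26.316 -> rounds to 26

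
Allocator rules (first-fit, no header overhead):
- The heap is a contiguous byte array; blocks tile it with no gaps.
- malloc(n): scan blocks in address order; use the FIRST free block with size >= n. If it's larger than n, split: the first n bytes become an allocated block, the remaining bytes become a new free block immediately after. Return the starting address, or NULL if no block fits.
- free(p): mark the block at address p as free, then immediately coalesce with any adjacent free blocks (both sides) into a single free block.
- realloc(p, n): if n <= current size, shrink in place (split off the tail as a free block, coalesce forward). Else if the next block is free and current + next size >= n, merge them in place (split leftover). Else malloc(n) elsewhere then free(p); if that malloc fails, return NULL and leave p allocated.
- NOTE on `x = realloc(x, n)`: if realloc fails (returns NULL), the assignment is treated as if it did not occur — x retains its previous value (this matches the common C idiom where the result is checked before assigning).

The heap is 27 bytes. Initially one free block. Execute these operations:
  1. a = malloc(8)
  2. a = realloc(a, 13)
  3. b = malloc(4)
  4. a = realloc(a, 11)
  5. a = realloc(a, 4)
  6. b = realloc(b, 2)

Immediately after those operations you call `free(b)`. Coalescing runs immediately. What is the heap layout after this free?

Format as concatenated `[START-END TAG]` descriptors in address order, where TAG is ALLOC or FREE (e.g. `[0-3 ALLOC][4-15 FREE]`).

Op 1: a = malloc(8) -> a = 0; heap: [0-7 ALLOC][8-26 FREE]
Op 2: a = realloc(a, 13) -> a = 0; heap: [0-12 ALLOC][13-26 FREE]
Op 3: b = malloc(4) -> b = 13; heap: [0-12 ALLOC][13-16 ALLOC][17-26 FREE]
Op 4: a = realloc(a, 11) -> a = 0; heap: [0-10 ALLOC][11-12 FREE][13-16 ALLOC][17-26 FREE]
Op 5: a = realloc(a, 4) -> a = 0; heap: [0-3 ALLOC][4-12 FREE][13-16 ALLOC][17-26 FREE]
Op 6: b = realloc(b, 2) -> b = 13; heap: [0-3 ALLOC][4-12 FREE][13-14 ALLOC][15-26 FREE]
free(b): b = 13 -> block [13-14 ALLOC]; mark free, coalesce with adjacent free neighbors -> [0-3 ALLOC][4-26 FREE]

Answer: [0-3 ALLOC][4-26 FREE]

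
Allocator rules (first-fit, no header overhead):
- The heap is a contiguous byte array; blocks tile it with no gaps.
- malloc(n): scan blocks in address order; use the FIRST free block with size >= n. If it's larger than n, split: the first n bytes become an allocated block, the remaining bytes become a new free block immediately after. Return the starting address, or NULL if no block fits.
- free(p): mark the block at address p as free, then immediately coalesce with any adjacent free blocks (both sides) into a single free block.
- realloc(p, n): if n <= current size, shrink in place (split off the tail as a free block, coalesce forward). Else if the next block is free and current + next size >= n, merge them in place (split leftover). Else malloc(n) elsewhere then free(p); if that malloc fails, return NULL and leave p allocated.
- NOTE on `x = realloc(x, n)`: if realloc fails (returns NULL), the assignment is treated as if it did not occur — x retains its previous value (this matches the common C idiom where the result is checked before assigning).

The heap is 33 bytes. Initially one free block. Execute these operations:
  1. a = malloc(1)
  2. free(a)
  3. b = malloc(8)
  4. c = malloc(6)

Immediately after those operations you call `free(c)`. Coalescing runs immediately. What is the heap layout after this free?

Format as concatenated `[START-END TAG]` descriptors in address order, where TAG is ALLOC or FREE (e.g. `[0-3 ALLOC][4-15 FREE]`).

Op 1: a = malloc(1) -> a = 0; heap: [0-0 ALLOC][1-32 FREE]
Op 2: free(a) -> (freed a); heap: [0-32 FREE]
Op 3: b = malloc(8) -> b = 0; heap: [0-7 ALLOC][8-32 FREE]
Op 4: c = malloc(6) -> c = 8; heap: [0-7 ALLOC][8-13 ALLOC][14-32 FREE]
free(c): c = 8 -> block [8-13 ALLOC]; mark free, coalesce with adjacent free neighbors -> [0-7 ALLOC][8-32 FREE]

Answer: [0-7 ALLOC][8-32 FREE]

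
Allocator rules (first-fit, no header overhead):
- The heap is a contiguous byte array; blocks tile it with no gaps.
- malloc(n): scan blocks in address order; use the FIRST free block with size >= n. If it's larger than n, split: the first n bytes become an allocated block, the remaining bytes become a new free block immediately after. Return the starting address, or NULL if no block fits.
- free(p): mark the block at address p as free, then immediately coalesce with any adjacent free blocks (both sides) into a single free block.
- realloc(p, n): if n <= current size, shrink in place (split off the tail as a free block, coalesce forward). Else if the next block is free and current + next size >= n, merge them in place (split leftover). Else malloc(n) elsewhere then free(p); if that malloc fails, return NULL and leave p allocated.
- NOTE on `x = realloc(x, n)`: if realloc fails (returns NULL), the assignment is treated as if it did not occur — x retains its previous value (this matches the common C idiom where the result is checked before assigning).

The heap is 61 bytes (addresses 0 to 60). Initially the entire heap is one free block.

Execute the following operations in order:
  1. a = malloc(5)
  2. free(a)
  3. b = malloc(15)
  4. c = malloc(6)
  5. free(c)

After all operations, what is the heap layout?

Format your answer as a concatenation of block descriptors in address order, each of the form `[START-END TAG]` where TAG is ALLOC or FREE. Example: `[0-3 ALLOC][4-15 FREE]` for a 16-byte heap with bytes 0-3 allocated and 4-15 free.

Op 1: a = malloc(5) -> a = 0; heap: [0-4 ALLOC][5-60 FREE]
Op 2: free(a) -> (freed a); heap: [0-60 FREE]
Op 3: b = malloc(15) -> b = 0; heap: [0-14 ALLOC][15-60 FREE]
Op 4: c = malloc(6) -> c = 15; heap: [0-14 ALLOC][15-20 ALLOC][21-60 FREE]
Op 5: free(c) -> (freed c); heap: [0-14 ALLOC][15-60 FREE]

Answer: [0-14 ALLOC][15-60 FREE]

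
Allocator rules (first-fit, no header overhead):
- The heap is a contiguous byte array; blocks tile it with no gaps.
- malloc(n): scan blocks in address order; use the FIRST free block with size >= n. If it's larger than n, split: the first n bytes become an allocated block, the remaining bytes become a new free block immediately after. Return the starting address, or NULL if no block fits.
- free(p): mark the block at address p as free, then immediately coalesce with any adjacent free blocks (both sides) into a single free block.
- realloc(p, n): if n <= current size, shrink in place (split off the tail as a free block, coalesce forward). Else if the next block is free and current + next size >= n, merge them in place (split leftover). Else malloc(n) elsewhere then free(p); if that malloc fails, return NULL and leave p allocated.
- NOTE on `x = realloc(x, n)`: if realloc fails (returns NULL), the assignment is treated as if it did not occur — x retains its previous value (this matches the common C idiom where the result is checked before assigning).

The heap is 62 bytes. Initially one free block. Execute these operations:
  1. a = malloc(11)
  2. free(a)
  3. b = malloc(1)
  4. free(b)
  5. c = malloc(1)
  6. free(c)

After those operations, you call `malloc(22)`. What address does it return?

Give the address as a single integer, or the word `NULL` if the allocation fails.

Answer: 0

Derivation:
Op 1: a = malloc(11) -> a = 0; heap: [0-10 ALLOC][11-61 FREE]
Op 2: free(a) -> (freed a); heap: [0-61 FREE]
Op 3: b = malloc(1) -> b = 0; heap: [0-0 ALLOC][1-61 FREE]
Op 4: free(b) -> (freed b); heap: [0-61 FREE]
Op 5: c = malloc(1) -> c = 0; heap: [0-0 ALLOC][1-61 FREE]
Op 6: free(c) -> (freed c); heap: [0-61 FREE]
malloc(22): first-fit scan over [0-61 FREE] -> 0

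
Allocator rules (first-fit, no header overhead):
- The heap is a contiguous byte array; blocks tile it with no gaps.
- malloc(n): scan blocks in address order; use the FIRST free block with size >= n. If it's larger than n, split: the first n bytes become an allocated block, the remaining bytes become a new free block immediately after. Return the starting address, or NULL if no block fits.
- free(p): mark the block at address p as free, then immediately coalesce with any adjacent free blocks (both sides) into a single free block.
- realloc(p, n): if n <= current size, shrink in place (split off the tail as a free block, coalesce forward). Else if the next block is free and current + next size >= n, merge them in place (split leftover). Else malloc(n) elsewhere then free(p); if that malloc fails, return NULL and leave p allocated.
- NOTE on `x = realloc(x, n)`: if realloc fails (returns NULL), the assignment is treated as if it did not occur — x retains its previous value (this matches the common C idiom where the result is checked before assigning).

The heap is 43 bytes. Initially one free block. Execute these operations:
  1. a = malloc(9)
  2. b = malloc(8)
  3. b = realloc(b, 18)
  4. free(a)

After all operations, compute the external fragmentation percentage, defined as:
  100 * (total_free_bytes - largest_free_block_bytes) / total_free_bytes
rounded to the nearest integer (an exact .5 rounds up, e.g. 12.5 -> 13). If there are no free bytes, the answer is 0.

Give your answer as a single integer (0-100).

Answer: 36

Derivation:
Op 1: a = malloc(9) -> a = 0; heap: [0-8 ALLOC][9-42 FREE]
Op 2: b = malloc(8) -> b = 9; heap: [0-8 ALLOC][9-16 ALLOC][17-42 FREE]
Op 3: b = realloc(b, 18) -> b = 9; heap: [0-8 ALLOC][9-26 ALLOC][27-42 FREE]
Op 4: free(a) -> (freed a); heap: [0-8 FREE][9-26 ALLOC][27-42 FREE]
Free blocks: [9 16] total_free=25 largest=16 -> 100*(25-16)/25 = 900/25 = 36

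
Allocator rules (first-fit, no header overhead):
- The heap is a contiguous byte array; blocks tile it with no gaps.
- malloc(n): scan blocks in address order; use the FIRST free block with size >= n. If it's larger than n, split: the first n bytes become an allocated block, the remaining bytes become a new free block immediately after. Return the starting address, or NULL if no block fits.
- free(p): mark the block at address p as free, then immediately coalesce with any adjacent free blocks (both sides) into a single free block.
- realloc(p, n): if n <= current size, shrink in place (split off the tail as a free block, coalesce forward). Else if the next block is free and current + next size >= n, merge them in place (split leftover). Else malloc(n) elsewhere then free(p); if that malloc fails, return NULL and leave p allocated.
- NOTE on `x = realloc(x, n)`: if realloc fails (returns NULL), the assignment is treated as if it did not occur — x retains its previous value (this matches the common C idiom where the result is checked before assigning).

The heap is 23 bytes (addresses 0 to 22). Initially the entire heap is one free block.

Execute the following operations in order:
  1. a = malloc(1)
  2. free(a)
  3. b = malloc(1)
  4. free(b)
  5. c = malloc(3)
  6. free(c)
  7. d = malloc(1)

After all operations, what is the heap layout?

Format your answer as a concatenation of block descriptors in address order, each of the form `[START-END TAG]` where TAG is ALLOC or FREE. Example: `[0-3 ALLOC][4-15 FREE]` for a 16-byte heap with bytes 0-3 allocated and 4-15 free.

Op 1: a = malloc(1) -> a = 0; heap: [0-0 ALLOC][1-22 FREE]
Op 2: free(a) -> (freed a); heap: [0-22 FREE]
Op 3: b = malloc(1) -> b = 0; heap: [0-0 ALLOC][1-22 FREE]
Op 4: free(b) -> (freed b); heap: [0-22 FREE]
Op 5: c = malloc(3) -> c = 0; heap: [0-2 ALLOC][3-22 FREE]
Op 6: free(c) -> (freed c); heap: [0-22 FREE]
Op 7: d = malloc(1) -> d = 0; heap: [0-0 ALLOC][1-22 FREE]

Answer: [0-0 ALLOC][1-22 FREE]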